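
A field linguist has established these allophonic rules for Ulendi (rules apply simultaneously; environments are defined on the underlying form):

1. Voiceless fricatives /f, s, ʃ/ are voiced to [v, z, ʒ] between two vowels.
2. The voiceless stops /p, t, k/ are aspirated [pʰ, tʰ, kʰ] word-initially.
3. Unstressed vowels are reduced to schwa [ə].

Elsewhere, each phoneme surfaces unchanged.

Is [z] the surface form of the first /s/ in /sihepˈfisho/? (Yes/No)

No

/s/ (word-initial) is in the target of rule 1 but the environment (between two vowels) is not met → [s].
The actual realization is [s], not [z].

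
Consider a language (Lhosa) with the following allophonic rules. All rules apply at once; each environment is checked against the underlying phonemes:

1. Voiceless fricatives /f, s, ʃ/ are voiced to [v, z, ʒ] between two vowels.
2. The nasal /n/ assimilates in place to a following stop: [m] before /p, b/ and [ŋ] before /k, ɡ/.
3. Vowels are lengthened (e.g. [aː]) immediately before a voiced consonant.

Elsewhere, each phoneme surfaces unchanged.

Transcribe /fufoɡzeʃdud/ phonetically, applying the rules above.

/f/ (word-initial): rule 1 targets it, but not between two vowels → unchanged [f].
/u/ (between /f/ and /f/): rule 3 targets it, but not before a voiced consonant → unchanged [u].
/f/ (between /u/ and /o/): between two vowels, so rule 1 applies → [v].
/o/ (between /f/ and /ɡ/) occurs before a voiced consonant → [oː] by rule 3.
/ɡ/ (between /o/ and /z/) is unaffected → [ɡ].
/z/ (between /ɡ/ and /e/) is unaffected → [z].
/e/ (between /z/ and /ʃ/) fails the environment for rule 3, so it stays [e].
/ʃ/ (between /e/ and /d/) fails the environment for rule 1, so it stays [ʃ].
/d/ — not in any rule's target class → [d].
/u/ meets the environment for rule 3 (before a voiced consonant) → [uː].
/d/ — not in any rule's target class → [d].

[fuvoːɡzeʃduːd]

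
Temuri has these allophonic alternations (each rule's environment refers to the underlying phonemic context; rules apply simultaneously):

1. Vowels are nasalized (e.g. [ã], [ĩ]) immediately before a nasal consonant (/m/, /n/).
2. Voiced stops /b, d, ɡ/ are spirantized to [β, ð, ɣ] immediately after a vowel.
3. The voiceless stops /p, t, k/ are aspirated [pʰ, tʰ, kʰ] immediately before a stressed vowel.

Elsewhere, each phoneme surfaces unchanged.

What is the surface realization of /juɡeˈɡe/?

[juɣeˈɣe]

/j/ (word-initial) is unaffected → [j].
/u/ (between /j/ and /ɡ/): rule 1 targets it, but not before a nasal consonant → unchanged [u].
/ɡ/ (between /u/ and /e/): immediately after a vowel, so rule 2 applies → [ɣ].
/e/ (between /ɡ/ and /ɡ/): rule 1 targets it, but not before a nasal consonant → unchanged [e].
/ɡ/ meets the environment for rule 2 (immediately after a vowel) → [ɣ].
/e/ (word-final) is in the target of rule 1 but the environment (before a nasal consonant) is not met → [e].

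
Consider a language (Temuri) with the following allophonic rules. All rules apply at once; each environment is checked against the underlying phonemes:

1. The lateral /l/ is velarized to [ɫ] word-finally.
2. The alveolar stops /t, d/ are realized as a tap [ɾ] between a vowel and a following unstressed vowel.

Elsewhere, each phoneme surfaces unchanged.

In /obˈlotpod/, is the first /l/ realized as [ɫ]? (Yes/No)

No

/l/ (between /b/ and /o/): rule 1 targets it, but not word-finally → unchanged [l].
The actual realization is [l], not [ɫ].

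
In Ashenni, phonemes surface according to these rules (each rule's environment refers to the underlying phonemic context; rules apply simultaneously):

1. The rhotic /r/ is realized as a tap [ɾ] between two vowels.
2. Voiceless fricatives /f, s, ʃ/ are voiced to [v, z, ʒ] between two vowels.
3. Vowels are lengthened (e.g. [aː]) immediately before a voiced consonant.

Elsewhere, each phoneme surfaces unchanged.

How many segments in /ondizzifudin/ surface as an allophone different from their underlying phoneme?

5

Segments that undergo a rule: /o/ → [oː] (rule 3); /i/ → [iː] (rule 3); /f/ → [v] (rule 2); /u/ → [uː] (rule 3); /i/ → [iː] (rule 3).
All other segments surface unchanged.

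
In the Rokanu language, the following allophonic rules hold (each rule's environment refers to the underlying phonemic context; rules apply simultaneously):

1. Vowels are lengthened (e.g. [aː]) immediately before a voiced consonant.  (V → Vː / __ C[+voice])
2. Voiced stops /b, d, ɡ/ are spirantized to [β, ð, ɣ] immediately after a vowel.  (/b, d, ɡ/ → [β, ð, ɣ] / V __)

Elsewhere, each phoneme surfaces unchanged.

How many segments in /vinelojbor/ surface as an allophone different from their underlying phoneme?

Segments that undergo a rule: /i/ → [iː] (rule 1); /e/ → [eː] (rule 1); /o/ → [oː] (rule 1); /o/ → [oː] (rule 1).
All other segments surface unchanged.

4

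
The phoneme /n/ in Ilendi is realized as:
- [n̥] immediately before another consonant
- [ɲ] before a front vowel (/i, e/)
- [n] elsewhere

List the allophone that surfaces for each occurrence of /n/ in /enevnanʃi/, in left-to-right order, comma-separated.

Occurrence 1 (position 2): before a front vowel (/i, e/) → [ɲ].
Occurrence 2 (position 5): no conditioning environment matches → elsewhere allophone [n].
Occurrence 3 (position 7): immediately before another consonant → [n̥].

[ɲ], [n], [n̥]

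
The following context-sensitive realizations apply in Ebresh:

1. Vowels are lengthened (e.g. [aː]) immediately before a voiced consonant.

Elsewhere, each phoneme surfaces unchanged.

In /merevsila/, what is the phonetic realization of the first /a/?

/a/ — word-final; rule 1 does not apply here → [a].

[a]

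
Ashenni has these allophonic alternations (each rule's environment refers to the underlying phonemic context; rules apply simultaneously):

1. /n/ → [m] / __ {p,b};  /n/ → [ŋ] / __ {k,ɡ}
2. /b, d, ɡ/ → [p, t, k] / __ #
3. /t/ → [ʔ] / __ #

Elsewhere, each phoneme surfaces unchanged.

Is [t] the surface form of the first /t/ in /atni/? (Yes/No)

Yes

/t/ (between /a/ and /n/) is in the target of rule 3 but the environment (word-finally) is not met → [t].
The actual realization is [t], which matches [t].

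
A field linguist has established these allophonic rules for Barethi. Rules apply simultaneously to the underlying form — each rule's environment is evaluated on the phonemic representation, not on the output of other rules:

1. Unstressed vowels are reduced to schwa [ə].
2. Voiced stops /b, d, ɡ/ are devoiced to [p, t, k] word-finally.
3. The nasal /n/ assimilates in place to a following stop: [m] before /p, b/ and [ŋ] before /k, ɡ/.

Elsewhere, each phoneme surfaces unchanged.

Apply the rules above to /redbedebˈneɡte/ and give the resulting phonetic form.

[rədbədəbˈneɡtə]

/r/ — not in any rule's target class → [r].
Rule 1 applies to /e/ (between /r/ and /d/: in an unstressed syllable) → [ə].
/d/ (between /e/ and /b/) fails the environment for rule 2, so it stays [d].
/b/ — between /d/ and /e/; rule 2 does not apply here → [b].
/e/ meets the environment for rule 1 (in an unstressed syllable) → [ə].
/d/ (between /e/ and /e/): rule 2 targets it, but not word-finally → unchanged [d].
/e/ — between /d/ and /b/, in an unstressed syllable — surfaces as [ə] (rule 1).
/b/ (between /e/ and /n/) fails the environment for rule 2, so it stays [b].
/n/ (between /b/ and /e/) is in the target of rule 3 but the environment (before a labial or velar stop) is not met → [n].
/e/ (between /n/ and /ɡ/) is in the target of rule 1 but the environment (in an unstressed syllable) is not met → [e].
/ɡ/ — between /e/ and /t/; rule 2 does not apply here → [ɡ].
/t/ — not in any rule's target class → [t].
/e/ meets the environment for rule 1 (in an unstressed syllable) → [ə].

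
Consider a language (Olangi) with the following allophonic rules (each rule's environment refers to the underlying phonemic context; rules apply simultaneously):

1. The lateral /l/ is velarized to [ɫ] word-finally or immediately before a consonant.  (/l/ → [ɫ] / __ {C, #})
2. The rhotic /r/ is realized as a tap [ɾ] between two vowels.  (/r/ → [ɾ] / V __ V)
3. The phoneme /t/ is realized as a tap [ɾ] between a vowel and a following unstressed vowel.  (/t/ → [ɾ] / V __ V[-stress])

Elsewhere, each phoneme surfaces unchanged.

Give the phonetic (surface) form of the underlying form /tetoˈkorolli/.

/t/ (word-initial) is in the target of rule 3 but the environment (between a vowel and a following unstressed vowel) is not met → [t].
/e/ stays [e].
/t/ (between /e/ and /o/): between a vowel and a following unstressed vowel, so rule 3 applies → [ɾ].
/o/ (between /t/ and /k/): no rule targets it → [o].
/k/ stays [k].
/o/ — not in any rule's target class → [o].
Rule 2 applies to /r/ (between /o/ and /o/: between two vowels) → [ɾ].
/o/ — not in any rule's target class → [o].
/l/ meets the environment for rule 1 (word-finally or immediately before a consonant) → [ɫ].
/l/ — between /l/ and /i/; rule 1 does not apply here → [l].
/i/ (word-final): no rule targets it → [i].

[teɾoˈkoɾoɫli]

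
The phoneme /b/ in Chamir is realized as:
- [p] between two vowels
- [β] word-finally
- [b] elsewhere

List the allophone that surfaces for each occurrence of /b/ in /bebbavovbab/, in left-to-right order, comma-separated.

Occurrence 1 (position 1): no conditioning environment matches → elsewhere allophone [b].
Occurrence 2 (position 3): no conditioning environment matches → elsewhere allophone [b].
Occurrence 3 (position 4): no conditioning environment matches → elsewhere allophone [b].
Occurrence 4 (position 9): no conditioning environment matches → elsewhere allophone [b].
Occurrence 5 (position 11): word-finally → [β].

[b], [b], [b], [b], [β]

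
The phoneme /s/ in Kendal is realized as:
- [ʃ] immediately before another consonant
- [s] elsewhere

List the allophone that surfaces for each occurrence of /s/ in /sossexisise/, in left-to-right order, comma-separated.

Occurrence 1 (position 1): no conditioning environment matches → elsewhere allophone [s].
Occurrence 2 (position 3): immediately before another consonant → [ʃ].
Occurrence 3 (position 4): no conditioning environment matches → elsewhere allophone [s].
Occurrence 4 (position 8): no conditioning environment matches → elsewhere allophone [s].
Occurrence 5 (position 10): no conditioning environment matches → elsewhere allophone [s].

[s], [ʃ], [s], [s], [s]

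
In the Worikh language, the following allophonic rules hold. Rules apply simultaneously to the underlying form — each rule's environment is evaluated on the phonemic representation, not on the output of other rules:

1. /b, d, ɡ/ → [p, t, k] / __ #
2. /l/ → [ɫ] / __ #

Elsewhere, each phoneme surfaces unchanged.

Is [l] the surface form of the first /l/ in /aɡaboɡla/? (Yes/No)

Yes

/l/ (between /ɡ/ and /a/): rule 2 targets it, but not word-finally → unchanged [l].
The actual realization is [l], which matches [l].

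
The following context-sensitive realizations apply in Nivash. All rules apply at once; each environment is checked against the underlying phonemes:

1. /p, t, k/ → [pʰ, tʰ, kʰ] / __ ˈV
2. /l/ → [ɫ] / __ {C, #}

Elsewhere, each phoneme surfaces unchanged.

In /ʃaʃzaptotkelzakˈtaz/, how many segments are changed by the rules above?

2

Segments that undergo a rule: /l/ → [ɫ] (rule 2); /t/ → [tʰ] (rule 1).
All other segments surface unchanged.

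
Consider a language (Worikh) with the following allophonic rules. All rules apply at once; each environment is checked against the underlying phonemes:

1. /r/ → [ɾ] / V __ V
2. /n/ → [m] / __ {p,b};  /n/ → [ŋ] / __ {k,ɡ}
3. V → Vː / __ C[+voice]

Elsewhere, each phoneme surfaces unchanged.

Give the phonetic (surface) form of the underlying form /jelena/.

[jeːleːna]

/j/ stays [j].
Rule 3 applies to /e/ (between /j/ and /l/: before a voiced consonant) → [eː].
/l/ (between /e/ and /e/): no rule targets it → [l].
/e/ meets the environment for rule 3 (before a voiced consonant) → [eː].
/n/ (between /e/ and /a/) fails the environment for rule 2, so it stays [n].
/a/ (word-final) fails the environment for rule 3, so it stays [a].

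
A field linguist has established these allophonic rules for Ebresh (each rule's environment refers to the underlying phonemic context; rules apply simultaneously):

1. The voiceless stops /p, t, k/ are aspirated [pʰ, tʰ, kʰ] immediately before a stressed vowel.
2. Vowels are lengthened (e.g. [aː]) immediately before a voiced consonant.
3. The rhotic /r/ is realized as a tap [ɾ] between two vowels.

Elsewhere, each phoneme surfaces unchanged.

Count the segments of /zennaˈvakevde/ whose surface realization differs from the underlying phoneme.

3

Segments that undergo a rule: /e/ → [eː] (rule 2); /a/ → [aː] (rule 2); /e/ → [eː] (rule 2).
All other segments surface unchanged.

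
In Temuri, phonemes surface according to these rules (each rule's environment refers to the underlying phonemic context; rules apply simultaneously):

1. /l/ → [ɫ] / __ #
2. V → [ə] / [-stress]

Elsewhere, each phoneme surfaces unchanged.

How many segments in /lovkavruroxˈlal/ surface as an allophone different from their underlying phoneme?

5

Segments that undergo a rule: /o/ → [ə] (rule 2); /a/ → [ə] (rule 2); /u/ → [ə] (rule 2); /o/ → [ə] (rule 2); /l/ → [ɫ] (rule 1).
All other segments surface unchanged.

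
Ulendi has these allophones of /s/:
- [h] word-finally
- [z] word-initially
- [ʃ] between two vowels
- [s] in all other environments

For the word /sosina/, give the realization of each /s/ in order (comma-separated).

[z], [ʃ]

Occurrence 1 (position 1): word-initially → [z].
Occurrence 2 (position 3): between two vowels → [ʃ].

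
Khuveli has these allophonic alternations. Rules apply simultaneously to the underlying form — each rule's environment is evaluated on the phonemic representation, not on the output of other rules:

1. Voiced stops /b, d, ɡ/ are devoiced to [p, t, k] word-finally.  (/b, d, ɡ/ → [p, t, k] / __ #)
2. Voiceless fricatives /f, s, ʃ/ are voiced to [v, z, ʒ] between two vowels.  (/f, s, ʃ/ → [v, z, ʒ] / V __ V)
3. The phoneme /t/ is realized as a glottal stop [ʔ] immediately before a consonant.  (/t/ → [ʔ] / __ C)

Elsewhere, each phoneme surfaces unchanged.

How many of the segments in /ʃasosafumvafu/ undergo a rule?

4

Segments that undergo a rule: /s/ → [z] (rule 2); /s/ → [z] (rule 2); /f/ → [v] (rule 2); /f/ → [v] (rule 2).
All other segments surface unchanged.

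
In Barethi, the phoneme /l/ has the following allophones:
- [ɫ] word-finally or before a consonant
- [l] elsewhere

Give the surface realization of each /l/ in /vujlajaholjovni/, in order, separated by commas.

Occurrence 1 (position 4): no conditioning environment matches → elsewhere allophone [l].
Occurrence 2 (position 10): word-finally or before a consonant → [ɫ].

[l], [ɫ]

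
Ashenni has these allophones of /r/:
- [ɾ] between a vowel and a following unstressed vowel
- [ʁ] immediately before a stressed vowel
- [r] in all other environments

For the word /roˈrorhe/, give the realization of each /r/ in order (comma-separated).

Occurrence 1 (position 1): no conditioning environment matches → elsewhere allophone [r].
Occurrence 2 (position 3): immediately before a stressed vowel → [ʁ].
Occurrence 3 (position 5): no conditioning environment matches → elsewhere allophone [r].

[r], [ʁ], [r]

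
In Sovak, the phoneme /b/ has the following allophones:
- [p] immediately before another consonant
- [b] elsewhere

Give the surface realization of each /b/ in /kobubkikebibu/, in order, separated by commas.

[b], [p], [b], [b]

Occurrence 1 (position 3): no conditioning environment matches → elsewhere allophone [b].
Occurrence 2 (position 5): immediately before another consonant → [p].
Occurrence 3 (position 10): no conditioning environment matches → elsewhere allophone [b].
Occurrence 4 (position 12): no conditioning environment matches → elsewhere allophone [b].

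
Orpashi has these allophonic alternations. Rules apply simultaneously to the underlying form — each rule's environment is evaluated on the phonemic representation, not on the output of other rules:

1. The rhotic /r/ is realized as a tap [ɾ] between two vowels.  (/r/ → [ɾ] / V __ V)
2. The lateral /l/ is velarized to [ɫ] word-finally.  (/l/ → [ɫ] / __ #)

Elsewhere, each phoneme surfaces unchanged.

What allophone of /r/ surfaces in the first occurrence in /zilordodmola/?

[r]

/r/ (between /o/ and /d/) is in the target of rule 1 but the environment (between two vowels) is not met → [r].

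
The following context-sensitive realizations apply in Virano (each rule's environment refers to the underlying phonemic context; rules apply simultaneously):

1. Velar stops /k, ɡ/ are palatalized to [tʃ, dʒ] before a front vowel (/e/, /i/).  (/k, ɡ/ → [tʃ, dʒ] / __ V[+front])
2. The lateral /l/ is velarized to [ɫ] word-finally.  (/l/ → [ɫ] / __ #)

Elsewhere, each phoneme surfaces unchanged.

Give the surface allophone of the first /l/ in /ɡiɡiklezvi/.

[l]

/l/ (between /k/ and /e/): rule 2 targets it, but not word-finally → unchanged [l].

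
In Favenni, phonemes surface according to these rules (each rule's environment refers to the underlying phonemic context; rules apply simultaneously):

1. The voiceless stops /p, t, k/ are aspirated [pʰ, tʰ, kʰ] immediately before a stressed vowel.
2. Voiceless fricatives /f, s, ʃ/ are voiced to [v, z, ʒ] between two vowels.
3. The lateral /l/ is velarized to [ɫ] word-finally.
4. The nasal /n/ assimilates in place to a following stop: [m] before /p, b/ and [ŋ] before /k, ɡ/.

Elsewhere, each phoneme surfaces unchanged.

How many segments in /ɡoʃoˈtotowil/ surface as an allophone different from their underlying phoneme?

3

Segments that undergo a rule: /ʃ/ → [ʒ] (rule 2); /t/ → [tʰ] (rule 1); /l/ → [ɫ] (rule 3).
All other segments surface unchanged.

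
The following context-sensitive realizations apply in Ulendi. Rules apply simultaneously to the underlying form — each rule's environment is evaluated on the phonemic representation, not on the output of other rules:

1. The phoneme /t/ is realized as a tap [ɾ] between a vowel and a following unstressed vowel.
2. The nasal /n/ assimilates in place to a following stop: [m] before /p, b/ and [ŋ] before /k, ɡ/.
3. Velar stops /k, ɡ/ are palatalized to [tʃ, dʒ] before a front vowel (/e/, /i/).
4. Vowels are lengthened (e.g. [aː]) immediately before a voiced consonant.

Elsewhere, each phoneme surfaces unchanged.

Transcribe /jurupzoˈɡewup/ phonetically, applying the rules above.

[juːrupzoːˈdʒeːwup]

/j/ (word-initial): no rule targets it → [j].
/u/ (between /j/ and /r/): before a voiced consonant, so rule 4 applies → [uː].
/r/ — not in any rule's target class → [r].
/u/ — between /r/ and /p/; rule 4 does not apply here → [u].
/p/ — not in any rule's target class → [p].
/z/ (between /p/ and /o/) is unaffected → [z].
/o/ meets the environment for rule 4 (before a voiced consonant) → [oː].
Rule 3 applies to /ɡ/ (between /o/ and /e/: before a front vowel) → [dʒ].
/e/ (between /ɡ/ and /w/) occurs before a voiced consonant → [eː] by rule 4.
/w/ stays [w].
/u/ — between /w/ and /p/; rule 4 does not apply here → [u].
/p/ (word-final): no rule targets it → [p].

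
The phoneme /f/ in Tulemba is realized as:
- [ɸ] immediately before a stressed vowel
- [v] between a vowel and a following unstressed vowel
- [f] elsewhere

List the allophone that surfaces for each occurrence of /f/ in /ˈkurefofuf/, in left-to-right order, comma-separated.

Occurrence 1 (position 5): between a vowel and a following unstressed vowel → [v].
Occurrence 2 (position 7): between a vowel and a following unstressed vowel → [v].
Occurrence 3 (position 9): no conditioning environment matches → elsewhere allophone [f].

[v], [v], [f]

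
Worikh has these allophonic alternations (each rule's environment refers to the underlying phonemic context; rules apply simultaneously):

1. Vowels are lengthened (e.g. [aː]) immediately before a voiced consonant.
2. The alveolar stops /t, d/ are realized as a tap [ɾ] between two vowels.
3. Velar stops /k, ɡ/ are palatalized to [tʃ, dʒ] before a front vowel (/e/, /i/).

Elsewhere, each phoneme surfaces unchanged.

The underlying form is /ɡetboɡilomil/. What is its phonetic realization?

[dʒetboːdʒiːloːmiːl]

/ɡ/ (word-initial): before a front vowel, so rule 3 applies → [dʒ].
/e/ (between /ɡ/ and /t/): rule 1 targets it, but not before a voiced consonant → unchanged [e].
/t/ (between /e/ and /b/): rule 2 targets it, but not between two vowels → unchanged [t].
/b/ (between /t/ and /o/): no rule targets it → [b].
/o/ (between /b/ and /ɡ/): before a voiced consonant, so rule 1 applies → [oː].
/ɡ/ (between /o/ and /i/): before a front vowel, so rule 3 applies → [dʒ].
/i/ (between /ɡ/ and /l/) occurs before a voiced consonant → [iː] by rule 1.
/l/ — not in any rule's target class → [l].
Rule 1 applies to /o/ (between /l/ and /m/: before a voiced consonant) → [oː].
/m/ stays [m].
Rule 1 applies to /i/ (between /m/ and /l/: before a voiced consonant) → [iː].
/l/ (word-final) is unaffected → [l].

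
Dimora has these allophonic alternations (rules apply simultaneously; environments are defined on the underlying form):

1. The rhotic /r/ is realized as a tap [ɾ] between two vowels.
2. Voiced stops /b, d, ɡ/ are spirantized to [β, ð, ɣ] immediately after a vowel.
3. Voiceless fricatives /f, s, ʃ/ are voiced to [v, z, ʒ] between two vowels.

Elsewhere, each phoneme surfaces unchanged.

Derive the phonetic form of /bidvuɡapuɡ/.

[biðvuɣapuɣ]

/b/ — word-initial; rule 2 does not apply here → [b].
/d/ (between /i/ and /v/) occurs immediately after a vowel → [ð] by rule 2.
Rule 2 applies to /ɡ/ (between /u/ and /a/: immediately after a vowel) → [ɣ].
Rule 2 applies to /ɡ/ (word-final: immediately after a vowel) → [ɣ].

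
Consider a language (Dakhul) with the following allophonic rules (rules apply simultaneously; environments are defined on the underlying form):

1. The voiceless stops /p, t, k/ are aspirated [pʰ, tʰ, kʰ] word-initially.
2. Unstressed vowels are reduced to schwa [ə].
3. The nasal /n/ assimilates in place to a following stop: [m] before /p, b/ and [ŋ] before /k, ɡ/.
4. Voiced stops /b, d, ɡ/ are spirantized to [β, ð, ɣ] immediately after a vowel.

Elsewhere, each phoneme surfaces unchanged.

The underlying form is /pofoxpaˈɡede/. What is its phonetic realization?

[pʰəfəxpəˈɣeðə]

/p/ — word-initial, word-initially — surfaces as [pʰ] (rule 1).
/o/ — between /p/ and /f/, in an unstressed syllable — surfaces as [ə] (rule 2).
/o/ — between /f/ and /x/, in an unstressed syllable — surfaces as [ə] (rule 2).
/p/ (between /x/ and /a/) fails the environment for rule 1, so it stays [p].
/a/ (between /p/ and /ɡ/) occurs in an unstressed syllable → [ə] by rule 2.
/ɡ/ (between /a/ and /e/): immediately after a vowel, so rule 4 applies → [ɣ].
/e/ — between /ɡ/ and /d/; rule 2 does not apply here → [e].
/d/ meets the environment for rule 4 (immediately after a vowel) → [ð].
/e/ meets the environment for rule 2 (in an unstressed syllable) → [ə].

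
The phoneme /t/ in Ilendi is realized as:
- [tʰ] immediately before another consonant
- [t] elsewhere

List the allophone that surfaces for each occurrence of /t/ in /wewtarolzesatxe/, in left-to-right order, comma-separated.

Occurrence 1 (position 4): no conditioning environment matches → elsewhere allophone [t].
Occurrence 2 (position 13): immediately before another consonant → [tʰ].

[t], [tʰ]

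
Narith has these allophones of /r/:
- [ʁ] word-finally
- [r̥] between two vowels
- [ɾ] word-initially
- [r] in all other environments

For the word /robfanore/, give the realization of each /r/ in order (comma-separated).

[ɾ], [r̥]

Occurrence 1 (position 1): word-initially → [ɾ].
Occurrence 2 (position 8): between two vowels → [r̥].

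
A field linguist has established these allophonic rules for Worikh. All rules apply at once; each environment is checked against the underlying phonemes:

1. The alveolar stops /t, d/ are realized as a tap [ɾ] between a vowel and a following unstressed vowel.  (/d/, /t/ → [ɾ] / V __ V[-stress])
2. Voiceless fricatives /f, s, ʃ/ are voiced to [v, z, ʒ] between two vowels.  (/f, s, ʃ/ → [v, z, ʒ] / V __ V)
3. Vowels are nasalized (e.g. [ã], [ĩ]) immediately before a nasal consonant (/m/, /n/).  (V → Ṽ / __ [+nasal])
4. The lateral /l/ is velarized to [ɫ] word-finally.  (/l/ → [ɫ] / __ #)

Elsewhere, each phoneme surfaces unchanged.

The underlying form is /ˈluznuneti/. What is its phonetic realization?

/l/ (word-initial) fails the environment for rule 4, so it stays [l].
/u/ (between /l/ and /z/) is in the target of rule 3 but the environment (before a nasal consonant) is not met → [u].
/z/ — not in any rule's target class → [z].
/n/ — not in any rule's target class → [n].
/u/ (between /n/ and /n/) occurs before a nasal consonant → [ũ] by rule 3.
/n/ — not in any rule's target class → [n].
/e/ (between /n/ and /t/) fails the environment for rule 3, so it stays [e].
/t/ meets the environment for rule 1 (between a vowel and a following unstressed vowel) → [ɾ].
/i/ (word-final) fails the environment for rule 3, so it stays [i].

[ˈluznũneɾi]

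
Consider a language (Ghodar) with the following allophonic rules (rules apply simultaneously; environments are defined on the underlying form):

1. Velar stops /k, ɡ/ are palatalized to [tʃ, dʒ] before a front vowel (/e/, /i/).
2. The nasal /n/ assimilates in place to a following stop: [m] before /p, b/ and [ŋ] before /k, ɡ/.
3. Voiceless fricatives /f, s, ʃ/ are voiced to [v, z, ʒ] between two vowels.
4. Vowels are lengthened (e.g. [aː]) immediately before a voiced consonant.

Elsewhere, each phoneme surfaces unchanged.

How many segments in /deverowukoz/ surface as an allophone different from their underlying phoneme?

Segments that undergo a rule: /e/ → [eː] (rule 4); /e/ → [eː] (rule 4); /o/ → [oː] (rule 4); /o/ → [oː] (rule 4).
All other segments surface unchanged.

4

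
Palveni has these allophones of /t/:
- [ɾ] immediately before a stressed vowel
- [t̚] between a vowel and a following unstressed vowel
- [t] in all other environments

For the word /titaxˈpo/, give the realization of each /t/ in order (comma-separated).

[t], [t̚]

Occurrence 1 (position 1): no conditioning environment matches → elsewhere allophone [t].
Occurrence 2 (position 3): between a vowel and a following unstressed vowel → [t̚].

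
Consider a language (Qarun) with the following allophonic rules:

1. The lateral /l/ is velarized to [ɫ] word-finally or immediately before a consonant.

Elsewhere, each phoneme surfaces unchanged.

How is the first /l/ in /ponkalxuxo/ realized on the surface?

/l/ (between /a/ and /x/): word-finally or immediately before a consonant, so rule 1 applies → [ɫ].

[ɫ]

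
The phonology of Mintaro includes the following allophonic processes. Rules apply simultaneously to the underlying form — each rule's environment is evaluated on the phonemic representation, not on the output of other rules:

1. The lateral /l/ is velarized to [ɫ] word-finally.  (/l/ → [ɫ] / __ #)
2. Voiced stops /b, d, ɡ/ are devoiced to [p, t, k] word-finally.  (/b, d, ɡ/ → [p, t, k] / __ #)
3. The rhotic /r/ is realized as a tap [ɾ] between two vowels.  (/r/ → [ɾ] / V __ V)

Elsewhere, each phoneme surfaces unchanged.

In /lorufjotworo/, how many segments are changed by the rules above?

Segments that undergo a rule: /r/ → [ɾ] (rule 3); /r/ → [ɾ] (rule 3).
All other segments surface unchanged.

2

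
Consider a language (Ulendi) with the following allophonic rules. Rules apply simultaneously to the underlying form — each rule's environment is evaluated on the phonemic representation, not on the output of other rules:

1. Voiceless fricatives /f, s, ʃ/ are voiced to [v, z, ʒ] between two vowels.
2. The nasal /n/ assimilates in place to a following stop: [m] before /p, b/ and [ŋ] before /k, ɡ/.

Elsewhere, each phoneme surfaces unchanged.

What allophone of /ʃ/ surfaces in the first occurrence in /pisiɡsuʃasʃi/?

[ʒ]

/ʃ/ (between /u/ and /a/): between two vowels, so rule 1 applies → [ʒ].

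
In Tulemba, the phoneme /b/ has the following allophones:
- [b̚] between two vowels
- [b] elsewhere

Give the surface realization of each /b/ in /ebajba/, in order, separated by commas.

[b̚], [b]

Occurrence 1 (position 2): between two vowels → [b̚].
Occurrence 2 (position 5): no conditioning environment matches → elsewhere allophone [b].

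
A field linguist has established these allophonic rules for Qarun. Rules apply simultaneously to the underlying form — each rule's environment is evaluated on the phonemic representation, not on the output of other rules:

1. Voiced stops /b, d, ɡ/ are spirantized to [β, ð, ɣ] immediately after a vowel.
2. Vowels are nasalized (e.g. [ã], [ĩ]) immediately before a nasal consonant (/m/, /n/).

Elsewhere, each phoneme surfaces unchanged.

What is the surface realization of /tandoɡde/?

/t/ (word-initial): no rule targets it → [t].
Rule 2 applies to /a/ (between /t/ and /n/: before a nasal consonant) → [ã].
/n/ (between /a/ and /d/) is unaffected → [n].
/d/ (between /n/ and /o/) is in the target of rule 1 but the environment (immediately after a vowel) is not met → [d].
/o/ (between /d/ and /ɡ/) fails the environment for rule 2, so it stays [o].
/ɡ/ — between /o/ and /d/, immediately after a vowel — surfaces as [ɣ] (rule 1).
/d/ (between /ɡ/ and /e/) is in the target of rule 1 but the environment (immediately after a vowel) is not met → [d].
/e/ (word-final) is in the target of rule 2 but the environment (before a nasal consonant) is not met → [e].

[tãndoɣde]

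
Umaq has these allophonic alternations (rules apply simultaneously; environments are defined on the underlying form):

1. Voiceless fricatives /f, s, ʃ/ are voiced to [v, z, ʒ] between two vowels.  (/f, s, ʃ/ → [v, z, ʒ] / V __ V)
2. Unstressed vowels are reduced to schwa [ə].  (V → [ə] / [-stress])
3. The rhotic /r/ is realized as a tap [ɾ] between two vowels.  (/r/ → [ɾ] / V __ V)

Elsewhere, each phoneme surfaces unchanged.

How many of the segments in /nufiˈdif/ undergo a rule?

3

Segments that undergo a rule: /u/ → [ə] (rule 2); /f/ → [v] (rule 1); /i/ → [ə] (rule 2).
All other segments surface unchanged.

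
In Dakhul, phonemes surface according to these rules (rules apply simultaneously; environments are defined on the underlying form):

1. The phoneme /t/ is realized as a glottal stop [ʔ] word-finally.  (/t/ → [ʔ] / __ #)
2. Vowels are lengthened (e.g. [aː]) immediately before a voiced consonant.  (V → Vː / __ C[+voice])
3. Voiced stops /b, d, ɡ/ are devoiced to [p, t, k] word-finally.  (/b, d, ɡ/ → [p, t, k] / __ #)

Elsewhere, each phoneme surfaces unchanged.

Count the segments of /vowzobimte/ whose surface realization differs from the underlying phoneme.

3

Segments that undergo a rule: /o/ → [oː] (rule 2); /o/ → [oː] (rule 2); /i/ → [iː] (rule 2).
All other segments surface unchanged.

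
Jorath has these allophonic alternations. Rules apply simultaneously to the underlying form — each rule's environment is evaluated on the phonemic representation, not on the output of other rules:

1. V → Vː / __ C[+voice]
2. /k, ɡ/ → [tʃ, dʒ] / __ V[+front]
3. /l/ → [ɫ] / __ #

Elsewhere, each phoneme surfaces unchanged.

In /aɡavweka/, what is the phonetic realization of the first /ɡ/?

/ɡ/ (between /a/ and /a/) is in the target of rule 2 but the environment (before a front vowel) is not met → [ɡ].

[ɡ]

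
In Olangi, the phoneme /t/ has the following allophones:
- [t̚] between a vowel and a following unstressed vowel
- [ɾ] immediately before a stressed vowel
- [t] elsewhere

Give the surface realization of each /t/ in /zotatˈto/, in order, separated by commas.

Occurrence 1 (position 3): between a vowel and a following unstressed vowel → [t̚].
Occurrence 2 (position 5): no conditioning environment matches → elsewhere allophone [t].
Occurrence 3 (position 6): immediately before a stressed vowel → [ɾ].

[t̚], [t], [ɾ]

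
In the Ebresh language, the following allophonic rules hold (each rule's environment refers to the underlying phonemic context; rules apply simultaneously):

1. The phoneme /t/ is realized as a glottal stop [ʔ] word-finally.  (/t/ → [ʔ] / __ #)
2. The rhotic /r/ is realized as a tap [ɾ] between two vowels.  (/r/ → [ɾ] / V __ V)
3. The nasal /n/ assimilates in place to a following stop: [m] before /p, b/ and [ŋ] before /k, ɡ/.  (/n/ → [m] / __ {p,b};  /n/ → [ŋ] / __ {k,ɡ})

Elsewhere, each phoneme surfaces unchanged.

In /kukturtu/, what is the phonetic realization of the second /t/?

/t/ — between /r/ and /u/; rule 1 does not apply here → [t].

[t]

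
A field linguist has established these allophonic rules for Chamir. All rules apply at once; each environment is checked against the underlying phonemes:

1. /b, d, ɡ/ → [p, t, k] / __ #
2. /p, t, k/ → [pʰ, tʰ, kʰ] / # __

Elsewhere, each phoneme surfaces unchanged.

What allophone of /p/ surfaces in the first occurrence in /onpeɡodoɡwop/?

/p/ (between /n/ and /e/) fails the environment for rule 2, so it stays [p].

[p]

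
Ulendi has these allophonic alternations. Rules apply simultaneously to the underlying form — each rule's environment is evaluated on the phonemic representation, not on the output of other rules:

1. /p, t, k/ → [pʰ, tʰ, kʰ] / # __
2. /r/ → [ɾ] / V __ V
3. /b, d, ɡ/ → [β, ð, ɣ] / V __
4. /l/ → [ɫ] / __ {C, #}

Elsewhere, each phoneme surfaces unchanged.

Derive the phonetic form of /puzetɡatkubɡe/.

/p/ (word-initial): word-initially, so rule 1 applies → [pʰ].
/u/ stays [u].
/z/ (between /u/ and /e/): no rule targets it → [z].
/e/ (between /z/ and /t/) is unaffected → [e].
/t/ — between /e/ and /ɡ/; rule 1 does not apply here → [t].
/ɡ/ (between /t/ and /a/): rule 3 targets it, but not immediately after a vowel → unchanged [ɡ].
/a/ stays [a].
/t/ — between /a/ and /k/; rule 1 does not apply here → [t].
/k/ (between /t/ and /u/) fails the environment for rule 1, so it stays [k].
/u/ — not in any rule's target class → [u].
/b/ (between /u/ and /ɡ/) occurs immediately after a vowel → [β] by rule 3.
/ɡ/ (between /b/ and /e/) fails the environment for rule 3, so it stays [ɡ].
/e/ (word-final): no rule targets it → [e].

[pʰuzetɡatkuβɡe]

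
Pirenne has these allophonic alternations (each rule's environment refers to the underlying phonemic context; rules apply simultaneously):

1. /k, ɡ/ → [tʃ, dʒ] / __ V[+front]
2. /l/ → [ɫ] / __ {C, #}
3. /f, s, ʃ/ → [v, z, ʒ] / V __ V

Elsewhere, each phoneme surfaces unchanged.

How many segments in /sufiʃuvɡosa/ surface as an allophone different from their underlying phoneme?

Segments that undergo a rule: /f/ → [v] (rule 3); /ʃ/ → [ʒ] (rule 3); /s/ → [z] (rule 3).
All other segments surface unchanged.

3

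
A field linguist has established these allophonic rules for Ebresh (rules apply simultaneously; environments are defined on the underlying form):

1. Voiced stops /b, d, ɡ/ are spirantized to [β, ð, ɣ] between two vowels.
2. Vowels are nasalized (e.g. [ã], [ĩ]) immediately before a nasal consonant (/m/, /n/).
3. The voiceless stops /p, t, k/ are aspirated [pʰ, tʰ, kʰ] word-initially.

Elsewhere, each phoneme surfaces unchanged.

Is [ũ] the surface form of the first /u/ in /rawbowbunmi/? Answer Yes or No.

/u/ (between /b/ and /n/) occurs before a nasal consonant → [ũ] by rule 2.
The actual realization is [ũ], which matches [ũ].

Yes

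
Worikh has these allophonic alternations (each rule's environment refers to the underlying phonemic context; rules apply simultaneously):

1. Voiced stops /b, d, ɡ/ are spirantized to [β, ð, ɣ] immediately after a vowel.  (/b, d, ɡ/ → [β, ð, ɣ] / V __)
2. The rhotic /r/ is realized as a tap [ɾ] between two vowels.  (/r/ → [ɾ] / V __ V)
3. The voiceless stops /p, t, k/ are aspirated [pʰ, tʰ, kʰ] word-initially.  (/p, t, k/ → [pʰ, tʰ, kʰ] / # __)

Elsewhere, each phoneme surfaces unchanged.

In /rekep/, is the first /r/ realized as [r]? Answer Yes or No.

Yes

/r/ (word-initial) fails the environment for rule 2, so it stays [r].
The actual realization is [r], which matches [r].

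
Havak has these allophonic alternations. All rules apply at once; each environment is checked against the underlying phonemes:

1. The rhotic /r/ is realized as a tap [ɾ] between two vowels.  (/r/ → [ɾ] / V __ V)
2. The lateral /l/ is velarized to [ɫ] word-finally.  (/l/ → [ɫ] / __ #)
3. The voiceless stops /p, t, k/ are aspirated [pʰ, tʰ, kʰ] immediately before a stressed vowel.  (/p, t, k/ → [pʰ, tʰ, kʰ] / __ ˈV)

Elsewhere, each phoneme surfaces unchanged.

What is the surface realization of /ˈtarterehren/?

[ˈtʰarteɾehren]

/t/ meets the environment for rule 3 (immediately before a stressed vowel) → [tʰ].
/r/ (between /a/ and /t/): rule 1 targets it, but not between two vowels → unchanged [r].
/t/ (between /r/ and /e/) is in the target of rule 3 but the environment (immediately before a stressed vowel) is not met → [t].
/r/ (between /e/ and /e/): between two vowels, so rule 1 applies → [ɾ].
/r/ (between /h/ and /e/): rule 1 targets it, but not between two vowels → unchanged [r].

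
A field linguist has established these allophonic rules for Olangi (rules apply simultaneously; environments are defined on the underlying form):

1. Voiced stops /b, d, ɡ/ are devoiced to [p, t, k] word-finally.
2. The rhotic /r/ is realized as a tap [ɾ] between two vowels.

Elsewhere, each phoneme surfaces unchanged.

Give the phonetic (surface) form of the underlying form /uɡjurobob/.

[uɡjuɾobop]

/u/ (word-initial): no rule targets it → [u].
/ɡ/ — between /u/ and /j/; rule 1 does not apply here → [ɡ].
/j/ stays [j].
/u/ (between /j/ and /r/) is unaffected → [u].
/r/ — between /u/ and /o/, between two vowels — surfaces as [ɾ] (rule 2).
/o/ (between /r/ and /b/) is unaffected → [o].
/b/ — between /o/ and /o/; rule 1 does not apply here → [b].
/o/ — not in any rule's target class → [o].
/b/ (word-final) occurs word-finally → [p] by rule 1.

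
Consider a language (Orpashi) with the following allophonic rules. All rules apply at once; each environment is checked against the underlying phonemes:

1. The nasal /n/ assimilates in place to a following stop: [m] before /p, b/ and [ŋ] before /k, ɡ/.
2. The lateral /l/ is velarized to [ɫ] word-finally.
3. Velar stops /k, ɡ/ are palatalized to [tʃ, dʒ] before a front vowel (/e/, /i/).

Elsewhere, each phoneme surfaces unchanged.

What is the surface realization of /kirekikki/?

[tʃiretʃiktʃi]

/k/ — word-initial, before a front vowel — surfaces as [tʃ] (rule 3).
/i/ — not in any rule's target class → [i].
/r/ stays [r].
/e/ (between /r/ and /k/) is unaffected → [e].
Rule 3 applies to /k/ (between /e/ and /i/: before a front vowel) → [tʃ].
/i/ stays [i].
/k/ — between /i/ and /k/; rule 3 does not apply here → [k].
/k/ (between /k/ and /i/) occurs before a front vowel → [tʃ] by rule 3.
/i/ — not in any rule's target class → [i].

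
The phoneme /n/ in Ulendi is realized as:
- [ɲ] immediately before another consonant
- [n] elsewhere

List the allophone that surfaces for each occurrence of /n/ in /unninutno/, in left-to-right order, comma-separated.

[ɲ], [n], [n], [n]

Occurrence 1 (position 2): immediately before another consonant → [ɲ].
Occurrence 2 (position 3): no conditioning environment matches → elsewhere allophone [n].
Occurrence 3 (position 5): no conditioning environment matches → elsewhere allophone [n].
Occurrence 4 (position 8): no conditioning environment matches → elsewhere allophone [n].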